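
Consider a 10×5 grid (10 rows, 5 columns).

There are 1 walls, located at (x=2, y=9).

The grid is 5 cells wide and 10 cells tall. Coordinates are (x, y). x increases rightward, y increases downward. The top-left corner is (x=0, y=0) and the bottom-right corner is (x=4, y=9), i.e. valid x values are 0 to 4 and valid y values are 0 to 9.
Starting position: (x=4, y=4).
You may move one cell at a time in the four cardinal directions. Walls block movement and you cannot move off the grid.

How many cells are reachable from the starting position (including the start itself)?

BFS flood-fill from (x=4, y=4):
  Distance 0: (x=4, y=4)
  Distance 1: (x=4, y=3), (x=3, y=4), (x=4, y=5)
  Distance 2: (x=4, y=2), (x=3, y=3), (x=2, y=4), (x=3, y=5), (x=4, y=6)
  Distance 3: (x=4, y=1), (x=3, y=2), (x=2, y=3), (x=1, y=4), (x=2, y=5), (x=3, y=6), (x=4, y=7)
  Distance 4: (x=4, y=0), (x=3, y=1), (x=2, y=2), (x=1, y=3), (x=0, y=4), (x=1, y=5), (x=2, y=6), (x=3, y=7), (x=4, y=8)
  Distance 5: (x=3, y=0), (x=2, y=1), (x=1, y=2), (x=0, y=3), (x=0, y=5), (x=1, y=6), (x=2, y=7), (x=3, y=8), (x=4, y=9)
  Distance 6: (x=2, y=0), (x=1, y=1), (x=0, y=2), (x=0, y=6), (x=1, y=7), (x=2, y=8), (x=3, y=9)
  Distance 7: (x=1, y=0), (x=0, y=1), (x=0, y=7), (x=1, y=8)
  Distance 8: (x=0, y=0), (x=0, y=8), (x=1, y=9)
  Distance 9: (x=0, y=9)
Total reachable: 49 (grid has 49 open cells total)

Answer: Reachable cells: 49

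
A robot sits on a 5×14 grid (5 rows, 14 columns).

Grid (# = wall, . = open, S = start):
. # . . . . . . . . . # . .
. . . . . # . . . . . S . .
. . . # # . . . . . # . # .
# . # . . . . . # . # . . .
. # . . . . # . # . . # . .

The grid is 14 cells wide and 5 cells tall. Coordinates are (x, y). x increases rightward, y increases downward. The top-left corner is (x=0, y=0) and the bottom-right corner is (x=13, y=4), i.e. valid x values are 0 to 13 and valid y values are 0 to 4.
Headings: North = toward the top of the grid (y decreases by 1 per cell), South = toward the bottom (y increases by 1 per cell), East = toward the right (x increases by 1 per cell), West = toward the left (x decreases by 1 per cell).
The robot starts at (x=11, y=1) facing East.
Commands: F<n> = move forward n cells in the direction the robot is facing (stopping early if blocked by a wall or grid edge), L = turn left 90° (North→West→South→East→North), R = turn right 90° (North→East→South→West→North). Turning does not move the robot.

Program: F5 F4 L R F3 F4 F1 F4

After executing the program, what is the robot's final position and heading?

Answer: Final position: (x=13, y=1), facing East

Derivation:
Start: (x=11, y=1), facing East
  F5: move forward 2/5 (blocked), now at (x=13, y=1)
  F4: move forward 0/4 (blocked), now at (x=13, y=1)
  L: turn left, now facing North
  R: turn right, now facing East
  F3: move forward 0/3 (blocked), now at (x=13, y=1)
  F4: move forward 0/4 (blocked), now at (x=13, y=1)
  F1: move forward 0/1 (blocked), now at (x=13, y=1)
  F4: move forward 0/4 (blocked), now at (x=13, y=1)
Final: (x=13, y=1), facing East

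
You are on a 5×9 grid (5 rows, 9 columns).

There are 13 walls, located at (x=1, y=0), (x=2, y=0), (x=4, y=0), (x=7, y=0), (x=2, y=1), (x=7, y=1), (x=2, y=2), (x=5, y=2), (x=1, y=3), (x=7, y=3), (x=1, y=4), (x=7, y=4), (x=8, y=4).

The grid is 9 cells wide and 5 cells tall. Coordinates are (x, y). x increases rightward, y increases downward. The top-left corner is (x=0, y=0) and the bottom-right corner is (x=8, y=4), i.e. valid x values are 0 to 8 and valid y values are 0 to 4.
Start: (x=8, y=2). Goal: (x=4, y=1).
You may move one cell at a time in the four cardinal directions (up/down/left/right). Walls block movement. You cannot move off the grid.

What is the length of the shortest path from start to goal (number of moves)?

Answer: Shortest path length: 5

Derivation:
BFS from (x=8, y=2) until reaching (x=4, y=1):
  Distance 0: (x=8, y=2)
  Distance 1: (x=8, y=1), (x=7, y=2), (x=8, y=3)
  Distance 2: (x=8, y=0), (x=6, y=2)
  Distance 3: (x=6, y=1), (x=6, y=3)
  Distance 4: (x=6, y=0), (x=5, y=1), (x=5, y=3), (x=6, y=4)
  Distance 5: (x=5, y=0), (x=4, y=1), (x=4, y=3), (x=5, y=4)  <- goal reached here
One shortest path (5 moves): (x=8, y=2) -> (x=7, y=2) -> (x=6, y=2) -> (x=6, y=1) -> (x=5, y=1) -> (x=4, y=1)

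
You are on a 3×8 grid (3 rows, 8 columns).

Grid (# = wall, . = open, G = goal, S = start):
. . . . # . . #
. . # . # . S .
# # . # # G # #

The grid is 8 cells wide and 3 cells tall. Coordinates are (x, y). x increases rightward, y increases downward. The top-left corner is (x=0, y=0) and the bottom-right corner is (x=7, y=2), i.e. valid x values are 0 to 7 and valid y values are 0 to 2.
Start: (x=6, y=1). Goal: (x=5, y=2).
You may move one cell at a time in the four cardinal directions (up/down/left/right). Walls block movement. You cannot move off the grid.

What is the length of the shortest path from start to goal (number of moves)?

Answer: Shortest path length: 2

Derivation:
BFS from (x=6, y=1) until reaching (x=5, y=2):
  Distance 0: (x=6, y=1)
  Distance 1: (x=6, y=0), (x=5, y=1), (x=7, y=1)
  Distance 2: (x=5, y=0), (x=5, y=2)  <- goal reached here
One shortest path (2 moves): (x=6, y=1) -> (x=5, y=1) -> (x=5, y=2)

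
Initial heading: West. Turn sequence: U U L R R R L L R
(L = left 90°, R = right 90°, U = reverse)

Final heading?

Start: West
  U (U-turn (180°)) -> East
  U (U-turn (180°)) -> West
  L (left (90° counter-clockwise)) -> South
  R (right (90° clockwise)) -> West
  R (right (90° clockwise)) -> North
  R (right (90° clockwise)) -> East
  L (left (90° counter-clockwise)) -> North
  L (left (90° counter-clockwise)) -> West
  R (right (90° clockwise)) -> North
Final: North

Answer: Final heading: North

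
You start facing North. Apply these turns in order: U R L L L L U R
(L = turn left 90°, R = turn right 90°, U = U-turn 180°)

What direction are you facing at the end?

Answer: Final heading: South

Derivation:
Start: North
  U (U-turn (180°)) -> South
  R (right (90° clockwise)) -> West
  L (left (90° counter-clockwise)) -> South
  L (left (90° counter-clockwise)) -> East
  L (left (90° counter-clockwise)) -> North
  L (left (90° counter-clockwise)) -> West
  U (U-turn (180°)) -> East
  R (right (90° clockwise)) -> South
Final: South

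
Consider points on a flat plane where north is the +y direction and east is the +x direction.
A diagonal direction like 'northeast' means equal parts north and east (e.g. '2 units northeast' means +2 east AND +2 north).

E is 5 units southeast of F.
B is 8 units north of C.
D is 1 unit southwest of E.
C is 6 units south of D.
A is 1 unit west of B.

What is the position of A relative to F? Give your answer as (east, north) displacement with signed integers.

Answer: A is at (east=3, north=-4) relative to F.

Derivation:
Place F at the origin (east=0, north=0).
  E is 5 units southeast of F: delta (east=+5, north=-5); E at (east=5, north=-5).
  D is 1 unit southwest of E: delta (east=-1, north=-1); D at (east=4, north=-6).
  C is 6 units south of D: delta (east=+0, north=-6); C at (east=4, north=-12).
  B is 8 units north of C: delta (east=+0, north=+8); B at (east=4, north=-4).
  A is 1 unit west of B: delta (east=-1, north=+0); A at (east=3, north=-4).
Therefore A relative to F: (east=3, north=-4).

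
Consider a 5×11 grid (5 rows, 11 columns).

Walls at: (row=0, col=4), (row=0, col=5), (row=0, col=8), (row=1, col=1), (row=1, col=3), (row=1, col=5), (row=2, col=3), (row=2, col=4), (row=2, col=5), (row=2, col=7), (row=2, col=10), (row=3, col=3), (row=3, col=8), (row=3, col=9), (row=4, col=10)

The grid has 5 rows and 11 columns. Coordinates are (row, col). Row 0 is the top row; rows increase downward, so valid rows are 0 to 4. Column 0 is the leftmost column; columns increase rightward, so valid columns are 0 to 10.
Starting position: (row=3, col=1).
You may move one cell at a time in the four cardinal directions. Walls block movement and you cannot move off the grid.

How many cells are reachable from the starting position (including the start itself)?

BFS flood-fill from (row=3, col=1):
  Distance 0: (row=3, col=1)
  Distance 1: (row=2, col=1), (row=3, col=0), (row=3, col=2), (row=4, col=1)
  Distance 2: (row=2, col=0), (row=2, col=2), (row=4, col=0), (row=4, col=2)
  Distance 3: (row=1, col=0), (row=1, col=2), (row=4, col=3)
  Distance 4: (row=0, col=0), (row=0, col=2), (row=4, col=4)
  Distance 5: (row=0, col=1), (row=0, col=3), (row=3, col=4), (row=4, col=5)
  Distance 6: (row=3, col=5), (row=4, col=6)
  Distance 7: (row=3, col=6), (row=4, col=7)
  Distance 8: (row=2, col=6), (row=3, col=7), (row=4, col=8)
  Distance 9: (row=1, col=6), (row=4, col=9)
  Distance 10: (row=0, col=6), (row=1, col=7)
  Distance 11: (row=0, col=7), (row=1, col=8)
  Distance 12: (row=1, col=9), (row=2, col=8)
  Distance 13: (row=0, col=9), (row=1, col=10), (row=2, col=9)
  Distance 14: (row=0, col=10)
Total reachable: 38 (grid has 40 open cells total)

Answer: Reachable cells: 38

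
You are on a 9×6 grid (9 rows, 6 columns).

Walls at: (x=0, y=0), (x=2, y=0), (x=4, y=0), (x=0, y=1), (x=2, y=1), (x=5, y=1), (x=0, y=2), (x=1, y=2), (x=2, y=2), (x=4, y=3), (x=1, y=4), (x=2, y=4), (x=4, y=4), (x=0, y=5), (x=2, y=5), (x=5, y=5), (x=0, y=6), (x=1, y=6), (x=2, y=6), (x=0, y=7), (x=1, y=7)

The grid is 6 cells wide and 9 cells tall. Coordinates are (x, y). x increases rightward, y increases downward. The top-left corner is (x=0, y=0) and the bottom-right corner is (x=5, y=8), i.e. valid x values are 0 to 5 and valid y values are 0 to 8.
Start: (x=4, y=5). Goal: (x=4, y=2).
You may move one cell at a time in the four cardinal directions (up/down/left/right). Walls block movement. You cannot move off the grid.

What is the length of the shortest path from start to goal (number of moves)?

Answer: Shortest path length: 5

Derivation:
BFS from (x=4, y=5) until reaching (x=4, y=2):
  Distance 0: (x=4, y=5)
  Distance 1: (x=3, y=5), (x=4, y=6)
  Distance 2: (x=3, y=4), (x=3, y=6), (x=5, y=6), (x=4, y=7)
  Distance 3: (x=3, y=3), (x=3, y=7), (x=5, y=7), (x=4, y=8)
  Distance 4: (x=3, y=2), (x=2, y=3), (x=2, y=7), (x=3, y=8), (x=5, y=8)
  Distance 5: (x=3, y=1), (x=4, y=2), (x=1, y=3), (x=2, y=8)  <- goal reached here
One shortest path (5 moves): (x=4, y=5) -> (x=3, y=5) -> (x=3, y=4) -> (x=3, y=3) -> (x=3, y=2) -> (x=4, y=2)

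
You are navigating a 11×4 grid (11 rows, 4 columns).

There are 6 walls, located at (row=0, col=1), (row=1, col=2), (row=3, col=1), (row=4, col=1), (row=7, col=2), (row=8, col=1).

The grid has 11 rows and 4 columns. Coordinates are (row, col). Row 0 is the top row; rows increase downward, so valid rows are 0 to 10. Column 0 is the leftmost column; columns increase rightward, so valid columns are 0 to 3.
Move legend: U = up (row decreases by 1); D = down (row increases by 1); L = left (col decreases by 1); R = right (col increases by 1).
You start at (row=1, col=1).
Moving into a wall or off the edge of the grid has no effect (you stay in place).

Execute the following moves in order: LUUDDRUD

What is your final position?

Start: (row=1, col=1)
  L (left): (row=1, col=1) -> (row=1, col=0)
  U (up): (row=1, col=0) -> (row=0, col=0)
  U (up): blocked, stay at (row=0, col=0)
  D (down): (row=0, col=0) -> (row=1, col=0)
  D (down): (row=1, col=0) -> (row=2, col=0)
  R (right): (row=2, col=0) -> (row=2, col=1)
  U (up): (row=2, col=1) -> (row=1, col=1)
  D (down): (row=1, col=1) -> (row=2, col=1)
Final: (row=2, col=1)

Answer: Final position: (row=2, col=1)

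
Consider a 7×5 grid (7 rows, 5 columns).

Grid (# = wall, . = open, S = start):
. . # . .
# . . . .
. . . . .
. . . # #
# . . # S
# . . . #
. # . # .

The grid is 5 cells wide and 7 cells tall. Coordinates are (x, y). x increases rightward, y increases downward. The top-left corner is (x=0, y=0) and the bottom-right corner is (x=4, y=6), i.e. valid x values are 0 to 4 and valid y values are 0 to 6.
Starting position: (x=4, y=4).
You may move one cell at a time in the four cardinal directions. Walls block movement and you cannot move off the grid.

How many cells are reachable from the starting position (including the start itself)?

Answer: Reachable cells: 1

Derivation:
BFS flood-fill from (x=4, y=4):
  Distance 0: (x=4, y=4)
Total reachable: 1 (grid has 25 open cells total)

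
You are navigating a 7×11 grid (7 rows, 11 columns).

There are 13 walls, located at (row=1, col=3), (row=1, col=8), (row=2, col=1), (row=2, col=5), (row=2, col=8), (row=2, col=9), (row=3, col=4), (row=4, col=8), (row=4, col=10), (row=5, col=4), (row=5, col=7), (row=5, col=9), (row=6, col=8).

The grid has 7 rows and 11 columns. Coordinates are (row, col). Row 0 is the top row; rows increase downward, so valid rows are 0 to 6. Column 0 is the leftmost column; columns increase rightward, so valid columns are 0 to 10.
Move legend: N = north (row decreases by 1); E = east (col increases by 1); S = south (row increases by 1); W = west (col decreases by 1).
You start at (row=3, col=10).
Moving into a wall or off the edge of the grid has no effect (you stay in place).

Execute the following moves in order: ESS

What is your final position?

Answer: Final position: (row=3, col=10)

Derivation:
Start: (row=3, col=10)
  E (east): blocked, stay at (row=3, col=10)
  S (south): blocked, stay at (row=3, col=10)
  S (south): blocked, stay at (row=3, col=10)
Final: (row=3, col=10)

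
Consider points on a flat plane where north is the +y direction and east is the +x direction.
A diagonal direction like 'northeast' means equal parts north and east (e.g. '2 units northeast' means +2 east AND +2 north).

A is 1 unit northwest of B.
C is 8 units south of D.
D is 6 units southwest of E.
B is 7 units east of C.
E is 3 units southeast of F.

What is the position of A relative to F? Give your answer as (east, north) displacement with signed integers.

Place F at the origin (east=0, north=0).
  E is 3 units southeast of F: delta (east=+3, north=-3); E at (east=3, north=-3).
  D is 6 units southwest of E: delta (east=-6, north=-6); D at (east=-3, north=-9).
  C is 8 units south of D: delta (east=+0, north=-8); C at (east=-3, north=-17).
  B is 7 units east of C: delta (east=+7, north=+0); B at (east=4, north=-17).
  A is 1 unit northwest of B: delta (east=-1, north=+1); A at (east=3, north=-16).
Therefore A relative to F: (east=3, north=-16).

Answer: A is at (east=3, north=-16) relative to F.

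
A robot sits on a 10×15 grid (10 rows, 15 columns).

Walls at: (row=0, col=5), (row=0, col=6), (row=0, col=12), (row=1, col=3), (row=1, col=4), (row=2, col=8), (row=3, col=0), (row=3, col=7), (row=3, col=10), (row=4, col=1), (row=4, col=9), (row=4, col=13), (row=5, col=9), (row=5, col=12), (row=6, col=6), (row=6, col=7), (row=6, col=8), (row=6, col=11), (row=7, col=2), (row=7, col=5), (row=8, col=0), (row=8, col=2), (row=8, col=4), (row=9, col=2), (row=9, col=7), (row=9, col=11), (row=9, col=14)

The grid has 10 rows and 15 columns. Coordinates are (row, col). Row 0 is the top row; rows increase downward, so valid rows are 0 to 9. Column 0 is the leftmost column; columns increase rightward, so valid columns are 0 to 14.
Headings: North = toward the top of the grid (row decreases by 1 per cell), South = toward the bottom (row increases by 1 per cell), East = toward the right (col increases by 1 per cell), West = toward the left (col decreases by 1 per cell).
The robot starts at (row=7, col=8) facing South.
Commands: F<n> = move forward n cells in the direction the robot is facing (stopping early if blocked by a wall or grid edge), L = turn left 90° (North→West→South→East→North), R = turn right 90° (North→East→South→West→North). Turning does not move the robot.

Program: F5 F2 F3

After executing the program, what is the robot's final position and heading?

Answer: Final position: (row=9, col=8), facing South

Derivation:
Start: (row=7, col=8), facing South
  F5: move forward 2/5 (blocked), now at (row=9, col=8)
  F2: move forward 0/2 (blocked), now at (row=9, col=8)
  F3: move forward 0/3 (blocked), now at (row=9, col=8)
Final: (row=9, col=8), facing South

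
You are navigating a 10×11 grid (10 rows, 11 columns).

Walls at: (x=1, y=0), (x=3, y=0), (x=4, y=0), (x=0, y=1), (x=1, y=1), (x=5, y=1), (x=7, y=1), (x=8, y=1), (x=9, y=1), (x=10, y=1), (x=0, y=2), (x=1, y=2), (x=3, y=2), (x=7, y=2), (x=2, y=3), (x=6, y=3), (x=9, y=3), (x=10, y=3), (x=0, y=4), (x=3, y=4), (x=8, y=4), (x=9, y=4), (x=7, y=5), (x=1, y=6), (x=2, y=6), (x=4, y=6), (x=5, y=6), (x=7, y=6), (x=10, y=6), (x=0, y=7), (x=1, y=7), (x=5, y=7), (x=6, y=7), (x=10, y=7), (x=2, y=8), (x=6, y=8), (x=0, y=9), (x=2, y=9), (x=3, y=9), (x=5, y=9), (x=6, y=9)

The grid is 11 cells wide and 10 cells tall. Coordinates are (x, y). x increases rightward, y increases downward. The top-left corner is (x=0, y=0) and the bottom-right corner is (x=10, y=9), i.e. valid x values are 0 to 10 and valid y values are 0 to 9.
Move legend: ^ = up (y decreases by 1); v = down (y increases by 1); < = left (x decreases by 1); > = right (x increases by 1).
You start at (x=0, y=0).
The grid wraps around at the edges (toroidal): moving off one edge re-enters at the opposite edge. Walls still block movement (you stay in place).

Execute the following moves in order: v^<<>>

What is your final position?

Answer: Final position: (x=0, y=0)

Derivation:
Start: (x=0, y=0)
  v (down): blocked, stay at (x=0, y=0)
  ^ (up): blocked, stay at (x=0, y=0)
  < (left): (x=0, y=0) -> (x=10, y=0)
  < (left): (x=10, y=0) -> (x=9, y=0)
  > (right): (x=9, y=0) -> (x=10, y=0)
  > (right): (x=10, y=0) -> (x=0, y=0)
Final: (x=0, y=0)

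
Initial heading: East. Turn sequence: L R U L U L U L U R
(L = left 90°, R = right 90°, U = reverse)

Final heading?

Answer: Final heading: West

Derivation:
Start: East
  L (left (90° counter-clockwise)) -> North
  R (right (90° clockwise)) -> East
  U (U-turn (180°)) -> West
  L (left (90° counter-clockwise)) -> South
  U (U-turn (180°)) -> North
  L (left (90° counter-clockwise)) -> West
  U (U-turn (180°)) -> East
  L (left (90° counter-clockwise)) -> North
  U (U-turn (180°)) -> South
  R (right (90° clockwise)) -> West
Final: West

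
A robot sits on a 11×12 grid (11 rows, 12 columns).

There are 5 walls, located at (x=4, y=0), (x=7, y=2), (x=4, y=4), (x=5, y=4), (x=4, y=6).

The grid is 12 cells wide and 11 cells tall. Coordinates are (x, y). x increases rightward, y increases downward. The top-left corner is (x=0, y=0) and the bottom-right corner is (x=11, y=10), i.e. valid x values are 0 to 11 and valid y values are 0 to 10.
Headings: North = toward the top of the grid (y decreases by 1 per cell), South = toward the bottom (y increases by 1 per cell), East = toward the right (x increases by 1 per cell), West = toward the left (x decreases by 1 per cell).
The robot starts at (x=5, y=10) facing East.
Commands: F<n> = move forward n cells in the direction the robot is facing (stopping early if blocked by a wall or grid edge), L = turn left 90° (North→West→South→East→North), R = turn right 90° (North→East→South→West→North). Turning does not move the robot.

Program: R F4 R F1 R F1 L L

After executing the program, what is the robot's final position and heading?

Answer: Final position: (x=4, y=9), facing South

Derivation:
Start: (x=5, y=10), facing East
  R: turn right, now facing South
  F4: move forward 0/4 (blocked), now at (x=5, y=10)
  R: turn right, now facing West
  F1: move forward 1, now at (x=4, y=10)
  R: turn right, now facing North
  F1: move forward 1, now at (x=4, y=9)
  L: turn left, now facing West
  L: turn left, now facing South
Final: (x=4, y=9), facing South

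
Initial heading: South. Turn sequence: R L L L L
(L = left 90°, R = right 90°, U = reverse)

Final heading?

Start: South
  R (right (90° clockwise)) -> West
  L (left (90° counter-clockwise)) -> South
  L (left (90° counter-clockwise)) -> East
  L (left (90° counter-clockwise)) -> North
  L (left (90° counter-clockwise)) -> West
Final: West

Answer: Final heading: West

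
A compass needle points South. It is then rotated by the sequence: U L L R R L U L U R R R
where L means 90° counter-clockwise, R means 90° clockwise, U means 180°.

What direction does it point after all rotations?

Answer: Final heading: East

Derivation:
Start: South
  U (U-turn (180°)) -> North
  L (left (90° counter-clockwise)) -> West
  L (left (90° counter-clockwise)) -> South
  R (right (90° clockwise)) -> West
  R (right (90° clockwise)) -> North
  L (left (90° counter-clockwise)) -> West
  U (U-turn (180°)) -> East
  L (left (90° counter-clockwise)) -> North
  U (U-turn (180°)) -> South
  R (right (90° clockwise)) -> West
  R (right (90° clockwise)) -> North
  R (right (90° clockwise)) -> East
Final: East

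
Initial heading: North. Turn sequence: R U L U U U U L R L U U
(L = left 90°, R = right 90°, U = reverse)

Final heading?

Start: North
  R (right (90° clockwise)) -> East
  U (U-turn (180°)) -> West
  L (left (90° counter-clockwise)) -> South
  U (U-turn (180°)) -> North
  U (U-turn (180°)) -> South
  U (U-turn (180°)) -> North
  U (U-turn (180°)) -> South
  L (left (90° counter-clockwise)) -> East
  R (right (90° clockwise)) -> South
  L (left (90° counter-clockwise)) -> East
  U (U-turn (180°)) -> West
  U (U-turn (180°)) -> East
Final: East

Answer: Final heading: East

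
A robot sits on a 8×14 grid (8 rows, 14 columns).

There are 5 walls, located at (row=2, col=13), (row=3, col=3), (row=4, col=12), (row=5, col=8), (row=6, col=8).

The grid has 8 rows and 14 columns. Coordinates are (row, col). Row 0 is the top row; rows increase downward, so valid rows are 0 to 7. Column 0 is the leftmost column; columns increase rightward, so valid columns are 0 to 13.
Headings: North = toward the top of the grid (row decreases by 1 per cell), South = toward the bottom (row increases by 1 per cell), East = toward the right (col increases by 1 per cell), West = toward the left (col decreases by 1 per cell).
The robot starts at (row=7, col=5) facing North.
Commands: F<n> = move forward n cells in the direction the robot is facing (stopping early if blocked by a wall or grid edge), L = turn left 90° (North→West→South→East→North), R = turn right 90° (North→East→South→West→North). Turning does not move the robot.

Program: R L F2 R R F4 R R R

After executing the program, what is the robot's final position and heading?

Answer: Final position: (row=7, col=5), facing East

Derivation:
Start: (row=7, col=5), facing North
  R: turn right, now facing East
  L: turn left, now facing North
  F2: move forward 2, now at (row=5, col=5)
  R: turn right, now facing East
  R: turn right, now facing South
  F4: move forward 2/4 (blocked), now at (row=7, col=5)
  R: turn right, now facing West
  R: turn right, now facing North
  R: turn right, now facing East
Final: (row=7, col=5), facing East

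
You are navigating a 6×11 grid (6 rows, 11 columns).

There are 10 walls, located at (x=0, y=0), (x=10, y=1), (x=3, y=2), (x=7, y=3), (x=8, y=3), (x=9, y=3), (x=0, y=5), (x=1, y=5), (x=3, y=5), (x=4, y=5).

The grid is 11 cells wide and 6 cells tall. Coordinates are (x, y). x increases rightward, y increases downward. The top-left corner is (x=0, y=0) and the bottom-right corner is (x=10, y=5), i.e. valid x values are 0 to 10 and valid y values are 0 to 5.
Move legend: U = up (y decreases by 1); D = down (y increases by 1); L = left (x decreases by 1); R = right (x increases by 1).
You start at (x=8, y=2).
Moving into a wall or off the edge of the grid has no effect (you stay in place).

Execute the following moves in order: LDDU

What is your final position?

Start: (x=8, y=2)
  L (left): (x=8, y=2) -> (x=7, y=2)
  D (down): blocked, stay at (x=7, y=2)
  D (down): blocked, stay at (x=7, y=2)
  U (up): (x=7, y=2) -> (x=7, y=1)
Final: (x=7, y=1)

Answer: Final position: (x=7, y=1)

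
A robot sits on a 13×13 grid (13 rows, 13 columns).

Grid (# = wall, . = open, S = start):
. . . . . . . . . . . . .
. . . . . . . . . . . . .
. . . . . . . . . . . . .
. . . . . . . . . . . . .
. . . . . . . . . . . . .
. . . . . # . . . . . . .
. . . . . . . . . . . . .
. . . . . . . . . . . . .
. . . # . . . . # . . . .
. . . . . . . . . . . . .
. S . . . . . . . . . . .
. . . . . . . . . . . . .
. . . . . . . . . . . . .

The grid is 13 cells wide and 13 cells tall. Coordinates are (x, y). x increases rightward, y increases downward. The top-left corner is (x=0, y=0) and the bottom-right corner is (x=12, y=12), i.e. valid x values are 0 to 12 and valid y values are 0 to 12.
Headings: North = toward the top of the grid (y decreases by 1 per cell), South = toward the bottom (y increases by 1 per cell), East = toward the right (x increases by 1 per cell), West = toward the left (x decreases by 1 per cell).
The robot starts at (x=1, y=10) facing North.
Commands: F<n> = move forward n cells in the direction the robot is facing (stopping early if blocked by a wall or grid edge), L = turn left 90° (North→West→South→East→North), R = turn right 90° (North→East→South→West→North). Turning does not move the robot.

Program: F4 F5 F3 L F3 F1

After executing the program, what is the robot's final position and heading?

Start: (x=1, y=10), facing North
  F4: move forward 4, now at (x=1, y=6)
  F5: move forward 5, now at (x=1, y=1)
  F3: move forward 1/3 (blocked), now at (x=1, y=0)
  L: turn left, now facing West
  F3: move forward 1/3 (blocked), now at (x=0, y=0)
  F1: move forward 0/1 (blocked), now at (x=0, y=0)
Final: (x=0, y=0), facing West

Answer: Final position: (x=0, y=0), facing West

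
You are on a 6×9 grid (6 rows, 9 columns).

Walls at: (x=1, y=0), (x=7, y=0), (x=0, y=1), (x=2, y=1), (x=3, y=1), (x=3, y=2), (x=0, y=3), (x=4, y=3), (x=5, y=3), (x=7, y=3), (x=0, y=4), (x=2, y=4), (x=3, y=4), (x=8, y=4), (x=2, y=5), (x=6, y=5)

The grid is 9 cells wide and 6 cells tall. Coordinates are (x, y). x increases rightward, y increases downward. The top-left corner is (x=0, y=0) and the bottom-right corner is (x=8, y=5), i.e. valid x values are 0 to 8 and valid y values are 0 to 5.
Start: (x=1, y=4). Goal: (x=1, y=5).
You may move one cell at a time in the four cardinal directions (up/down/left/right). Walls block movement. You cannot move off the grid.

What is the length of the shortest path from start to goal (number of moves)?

Answer: Shortest path length: 1

Derivation:
BFS from (x=1, y=4) until reaching (x=1, y=5):
  Distance 0: (x=1, y=4)
  Distance 1: (x=1, y=3), (x=1, y=5)  <- goal reached here
One shortest path (1 moves): (x=1, y=4) -> (x=1, y=5)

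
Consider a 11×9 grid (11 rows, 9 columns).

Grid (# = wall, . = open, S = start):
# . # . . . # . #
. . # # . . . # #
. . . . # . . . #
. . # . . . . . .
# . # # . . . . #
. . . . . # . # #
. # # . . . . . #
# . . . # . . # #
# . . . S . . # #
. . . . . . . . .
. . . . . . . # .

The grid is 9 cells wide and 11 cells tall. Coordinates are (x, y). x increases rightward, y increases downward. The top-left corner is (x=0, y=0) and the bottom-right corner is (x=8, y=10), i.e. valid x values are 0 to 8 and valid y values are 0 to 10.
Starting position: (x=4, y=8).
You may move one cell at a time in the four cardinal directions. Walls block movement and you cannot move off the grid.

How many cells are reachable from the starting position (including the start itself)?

Answer: Reachable cells: 69

Derivation:
BFS flood-fill from (x=4, y=8):
  Distance 0: (x=4, y=8)
  Distance 1: (x=3, y=8), (x=5, y=8), (x=4, y=9)
  Distance 2: (x=3, y=7), (x=5, y=7), (x=2, y=8), (x=6, y=8), (x=3, y=9), (x=5, y=9), (x=4, y=10)
  Distance 3: (x=3, y=6), (x=5, y=6), (x=2, y=7), (x=6, y=7), (x=1, y=8), (x=2, y=9), (x=6, y=9), (x=3, y=10), (x=5, y=10)
  Distance 4: (x=3, y=5), (x=4, y=6), (x=6, y=6), (x=1, y=7), (x=1, y=9), (x=7, y=9), (x=2, y=10), (x=6, y=10)
  Distance 5: (x=2, y=5), (x=4, y=5), (x=6, y=5), (x=7, y=6), (x=0, y=9), (x=8, y=9), (x=1, y=10)
  Distance 6: (x=4, y=4), (x=6, y=4), (x=1, y=5), (x=0, y=10), (x=8, y=10)
  Distance 7: (x=4, y=3), (x=6, y=3), (x=1, y=4), (x=5, y=4), (x=7, y=4), (x=0, y=5)
  Distance 8: (x=6, y=2), (x=1, y=3), (x=3, y=3), (x=5, y=3), (x=7, y=3), (x=0, y=6)
  Distance 9: (x=6, y=1), (x=1, y=2), (x=3, y=2), (x=5, y=2), (x=7, y=2), (x=0, y=3), (x=8, y=3)
  Distance 10: (x=1, y=1), (x=5, y=1), (x=0, y=2), (x=2, y=2)
  Distance 11: (x=1, y=0), (x=5, y=0), (x=0, y=1), (x=4, y=1)
  Distance 12: (x=4, y=0)
  Distance 13: (x=3, y=0)
Total reachable: 69 (grid has 70 open cells total)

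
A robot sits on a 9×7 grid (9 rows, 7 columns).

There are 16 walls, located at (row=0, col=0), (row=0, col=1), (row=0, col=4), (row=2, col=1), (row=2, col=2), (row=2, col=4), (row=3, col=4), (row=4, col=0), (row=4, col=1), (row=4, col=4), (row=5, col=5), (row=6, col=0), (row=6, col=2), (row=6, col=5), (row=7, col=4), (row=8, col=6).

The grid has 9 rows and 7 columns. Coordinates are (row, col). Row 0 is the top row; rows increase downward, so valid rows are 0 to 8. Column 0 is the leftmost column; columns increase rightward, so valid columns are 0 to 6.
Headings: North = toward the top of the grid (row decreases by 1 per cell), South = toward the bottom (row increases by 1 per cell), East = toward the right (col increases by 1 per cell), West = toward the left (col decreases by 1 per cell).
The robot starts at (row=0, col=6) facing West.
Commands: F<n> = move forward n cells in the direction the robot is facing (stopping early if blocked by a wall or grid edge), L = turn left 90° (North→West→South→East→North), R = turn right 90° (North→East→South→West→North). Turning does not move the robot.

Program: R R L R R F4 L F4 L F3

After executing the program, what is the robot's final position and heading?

Start: (row=0, col=6), facing West
  R: turn right, now facing North
  R: turn right, now facing East
  L: turn left, now facing North
  R: turn right, now facing East
  R: turn right, now facing South
  F4: move forward 4, now at (row=4, col=6)
  L: turn left, now facing East
  F4: move forward 0/4 (blocked), now at (row=4, col=6)
  L: turn left, now facing North
  F3: move forward 3, now at (row=1, col=6)
Final: (row=1, col=6), facing North

Answer: Final position: (row=1, col=6), facing North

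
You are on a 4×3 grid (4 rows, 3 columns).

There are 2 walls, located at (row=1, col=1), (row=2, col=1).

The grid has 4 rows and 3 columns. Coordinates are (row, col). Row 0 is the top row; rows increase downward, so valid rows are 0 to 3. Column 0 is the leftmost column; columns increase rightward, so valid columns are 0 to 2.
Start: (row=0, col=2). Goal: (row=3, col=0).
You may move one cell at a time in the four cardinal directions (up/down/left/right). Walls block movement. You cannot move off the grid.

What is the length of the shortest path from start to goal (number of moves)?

BFS from (row=0, col=2) until reaching (row=3, col=0):
  Distance 0: (row=0, col=2)
  Distance 1: (row=0, col=1), (row=1, col=2)
  Distance 2: (row=0, col=0), (row=2, col=2)
  Distance 3: (row=1, col=0), (row=3, col=2)
  Distance 4: (row=2, col=0), (row=3, col=1)
  Distance 5: (row=3, col=0)  <- goal reached here
One shortest path (5 moves): (row=0, col=2) -> (row=0, col=1) -> (row=0, col=0) -> (row=1, col=0) -> (row=2, col=0) -> (row=3, col=0)

Answer: Shortest path length: 5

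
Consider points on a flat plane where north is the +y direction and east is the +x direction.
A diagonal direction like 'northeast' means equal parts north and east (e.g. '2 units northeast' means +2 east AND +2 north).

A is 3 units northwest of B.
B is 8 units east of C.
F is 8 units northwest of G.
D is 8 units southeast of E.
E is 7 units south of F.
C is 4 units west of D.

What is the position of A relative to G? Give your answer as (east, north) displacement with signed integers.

Answer: A is at (east=1, north=-4) relative to G.

Derivation:
Place G at the origin (east=0, north=0).
  F is 8 units northwest of G: delta (east=-8, north=+8); F at (east=-8, north=8).
  E is 7 units south of F: delta (east=+0, north=-7); E at (east=-8, north=1).
  D is 8 units southeast of E: delta (east=+8, north=-8); D at (east=0, north=-7).
  C is 4 units west of D: delta (east=-4, north=+0); C at (east=-4, north=-7).
  B is 8 units east of C: delta (east=+8, north=+0); B at (east=4, north=-7).
  A is 3 units northwest of B: delta (east=-3, north=+3); A at (east=1, north=-4).
Therefore A relative to G: (east=1, north=-4).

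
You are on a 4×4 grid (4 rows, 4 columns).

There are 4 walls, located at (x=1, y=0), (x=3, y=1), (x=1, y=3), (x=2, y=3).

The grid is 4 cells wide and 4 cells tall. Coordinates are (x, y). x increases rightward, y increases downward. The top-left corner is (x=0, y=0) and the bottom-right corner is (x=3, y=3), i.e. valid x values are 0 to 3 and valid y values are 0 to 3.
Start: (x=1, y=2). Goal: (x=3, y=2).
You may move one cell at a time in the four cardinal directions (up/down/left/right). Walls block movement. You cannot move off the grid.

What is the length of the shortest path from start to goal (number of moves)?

Answer: Shortest path length: 2

Derivation:
BFS from (x=1, y=2) until reaching (x=3, y=2):
  Distance 0: (x=1, y=2)
  Distance 1: (x=1, y=1), (x=0, y=2), (x=2, y=2)
  Distance 2: (x=0, y=1), (x=2, y=1), (x=3, y=2), (x=0, y=3)  <- goal reached here
One shortest path (2 moves): (x=1, y=2) -> (x=2, y=2) -> (x=3, y=2)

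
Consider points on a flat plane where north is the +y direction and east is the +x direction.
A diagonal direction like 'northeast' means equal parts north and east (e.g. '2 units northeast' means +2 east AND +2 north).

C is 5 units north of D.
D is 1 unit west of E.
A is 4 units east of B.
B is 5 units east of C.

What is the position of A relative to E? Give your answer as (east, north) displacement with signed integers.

Answer: A is at (east=8, north=5) relative to E.

Derivation:
Place E at the origin (east=0, north=0).
  D is 1 unit west of E: delta (east=-1, north=+0); D at (east=-1, north=0).
  C is 5 units north of D: delta (east=+0, north=+5); C at (east=-1, north=5).
  B is 5 units east of C: delta (east=+5, north=+0); B at (east=4, north=5).
  A is 4 units east of B: delta (east=+4, north=+0); A at (east=8, north=5).
Therefore A relative to E: (east=8, north=5).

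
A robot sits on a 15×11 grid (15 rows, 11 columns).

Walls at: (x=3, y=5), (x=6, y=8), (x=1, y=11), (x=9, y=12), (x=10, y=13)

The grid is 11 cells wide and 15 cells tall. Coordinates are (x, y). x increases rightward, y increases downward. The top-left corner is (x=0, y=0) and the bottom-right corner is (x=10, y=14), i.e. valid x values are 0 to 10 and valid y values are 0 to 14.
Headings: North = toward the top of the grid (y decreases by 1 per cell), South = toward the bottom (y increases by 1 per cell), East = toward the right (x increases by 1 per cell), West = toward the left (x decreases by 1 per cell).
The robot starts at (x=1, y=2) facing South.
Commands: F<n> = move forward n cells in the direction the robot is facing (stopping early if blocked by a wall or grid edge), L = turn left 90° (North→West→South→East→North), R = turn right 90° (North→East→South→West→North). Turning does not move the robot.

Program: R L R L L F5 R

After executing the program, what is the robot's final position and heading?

Answer: Final position: (x=6, y=2), facing South

Derivation:
Start: (x=1, y=2), facing South
  R: turn right, now facing West
  L: turn left, now facing South
  R: turn right, now facing West
  L: turn left, now facing South
  L: turn left, now facing East
  F5: move forward 5, now at (x=6, y=2)
  R: turn right, now facing South
Final: (x=6, y=2), facing South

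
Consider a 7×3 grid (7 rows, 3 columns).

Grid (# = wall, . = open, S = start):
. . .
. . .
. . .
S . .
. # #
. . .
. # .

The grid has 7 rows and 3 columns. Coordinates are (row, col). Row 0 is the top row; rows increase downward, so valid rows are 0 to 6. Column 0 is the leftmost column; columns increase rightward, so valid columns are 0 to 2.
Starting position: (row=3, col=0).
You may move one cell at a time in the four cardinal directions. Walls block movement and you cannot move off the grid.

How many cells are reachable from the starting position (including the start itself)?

Answer: Reachable cells: 18

Derivation:
BFS flood-fill from (row=3, col=0):
  Distance 0: (row=3, col=0)
  Distance 1: (row=2, col=0), (row=3, col=1), (row=4, col=0)
  Distance 2: (row=1, col=0), (row=2, col=1), (row=3, col=2), (row=5, col=0)
  Distance 3: (row=0, col=0), (row=1, col=1), (row=2, col=2), (row=5, col=1), (row=6, col=0)
  Distance 4: (row=0, col=1), (row=1, col=2), (row=5, col=2)
  Distance 5: (row=0, col=2), (row=6, col=2)
Total reachable: 18 (grid has 18 open cells total)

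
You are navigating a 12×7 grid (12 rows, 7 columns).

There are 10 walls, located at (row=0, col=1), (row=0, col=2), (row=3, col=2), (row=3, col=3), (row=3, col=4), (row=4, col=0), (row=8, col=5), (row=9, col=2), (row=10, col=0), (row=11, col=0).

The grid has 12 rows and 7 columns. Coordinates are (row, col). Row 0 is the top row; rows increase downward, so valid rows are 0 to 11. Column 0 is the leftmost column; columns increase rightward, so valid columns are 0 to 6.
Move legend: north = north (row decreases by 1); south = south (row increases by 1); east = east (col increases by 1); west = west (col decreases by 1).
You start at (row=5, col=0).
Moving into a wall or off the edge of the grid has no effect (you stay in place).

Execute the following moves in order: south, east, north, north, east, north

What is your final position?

Start: (row=5, col=0)
  south (south): (row=5, col=0) -> (row=6, col=0)
  east (east): (row=6, col=0) -> (row=6, col=1)
  north (north): (row=6, col=1) -> (row=5, col=1)
  north (north): (row=5, col=1) -> (row=4, col=1)
  east (east): (row=4, col=1) -> (row=4, col=2)
  north (north): blocked, stay at (row=4, col=2)
Final: (row=4, col=2)

Answer: Final position: (row=4, col=2)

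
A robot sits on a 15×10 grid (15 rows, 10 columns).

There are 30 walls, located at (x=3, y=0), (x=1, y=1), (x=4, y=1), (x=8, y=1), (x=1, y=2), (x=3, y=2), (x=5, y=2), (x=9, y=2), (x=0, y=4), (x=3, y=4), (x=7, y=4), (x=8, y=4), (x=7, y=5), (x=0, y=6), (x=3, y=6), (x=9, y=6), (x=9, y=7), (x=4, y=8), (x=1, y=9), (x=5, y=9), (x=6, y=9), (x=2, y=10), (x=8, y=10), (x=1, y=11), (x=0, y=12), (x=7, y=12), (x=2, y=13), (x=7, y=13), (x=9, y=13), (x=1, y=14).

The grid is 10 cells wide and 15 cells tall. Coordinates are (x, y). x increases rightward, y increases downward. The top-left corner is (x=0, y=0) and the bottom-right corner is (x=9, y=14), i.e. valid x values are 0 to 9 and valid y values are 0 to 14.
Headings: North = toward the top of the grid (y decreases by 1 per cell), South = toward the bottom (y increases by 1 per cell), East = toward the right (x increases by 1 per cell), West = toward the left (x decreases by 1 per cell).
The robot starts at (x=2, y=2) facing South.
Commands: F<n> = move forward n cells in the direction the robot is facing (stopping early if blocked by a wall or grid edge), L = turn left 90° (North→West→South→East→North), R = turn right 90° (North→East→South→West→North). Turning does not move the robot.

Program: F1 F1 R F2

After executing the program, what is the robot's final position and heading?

Answer: Final position: (x=1, y=4), facing West

Derivation:
Start: (x=2, y=2), facing South
  F1: move forward 1, now at (x=2, y=3)
  F1: move forward 1, now at (x=2, y=4)
  R: turn right, now facing West
  F2: move forward 1/2 (blocked), now at (x=1, y=4)
Final: (x=1, y=4), facing West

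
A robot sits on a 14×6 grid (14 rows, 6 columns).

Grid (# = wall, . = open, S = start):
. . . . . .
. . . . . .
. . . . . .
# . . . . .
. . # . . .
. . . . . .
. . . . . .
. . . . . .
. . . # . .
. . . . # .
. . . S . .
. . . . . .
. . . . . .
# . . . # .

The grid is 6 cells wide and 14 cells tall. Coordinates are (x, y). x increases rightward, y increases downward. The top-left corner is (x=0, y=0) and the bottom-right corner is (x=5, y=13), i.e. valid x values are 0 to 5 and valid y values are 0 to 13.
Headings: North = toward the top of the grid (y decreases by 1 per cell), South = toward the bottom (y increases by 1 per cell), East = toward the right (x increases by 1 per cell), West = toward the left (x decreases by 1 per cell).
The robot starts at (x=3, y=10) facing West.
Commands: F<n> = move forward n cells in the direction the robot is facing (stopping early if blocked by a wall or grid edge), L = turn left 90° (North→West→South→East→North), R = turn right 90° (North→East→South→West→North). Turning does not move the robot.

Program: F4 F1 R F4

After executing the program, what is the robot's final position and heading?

Start: (x=3, y=10), facing West
  F4: move forward 3/4 (blocked), now at (x=0, y=10)
  F1: move forward 0/1 (blocked), now at (x=0, y=10)
  R: turn right, now facing North
  F4: move forward 4, now at (x=0, y=6)
Final: (x=0, y=6), facing North

Answer: Final position: (x=0, y=6), facing North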